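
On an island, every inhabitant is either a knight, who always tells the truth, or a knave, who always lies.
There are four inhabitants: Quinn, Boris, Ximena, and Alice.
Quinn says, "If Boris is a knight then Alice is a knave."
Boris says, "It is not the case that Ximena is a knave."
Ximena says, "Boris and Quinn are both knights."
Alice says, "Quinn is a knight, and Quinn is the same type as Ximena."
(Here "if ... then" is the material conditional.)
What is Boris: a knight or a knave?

Boris is a knave.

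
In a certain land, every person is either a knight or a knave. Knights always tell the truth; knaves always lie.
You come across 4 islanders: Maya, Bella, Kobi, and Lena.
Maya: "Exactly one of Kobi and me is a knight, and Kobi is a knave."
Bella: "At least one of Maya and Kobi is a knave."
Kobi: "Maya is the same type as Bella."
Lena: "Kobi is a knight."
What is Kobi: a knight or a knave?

Kobi is a knave.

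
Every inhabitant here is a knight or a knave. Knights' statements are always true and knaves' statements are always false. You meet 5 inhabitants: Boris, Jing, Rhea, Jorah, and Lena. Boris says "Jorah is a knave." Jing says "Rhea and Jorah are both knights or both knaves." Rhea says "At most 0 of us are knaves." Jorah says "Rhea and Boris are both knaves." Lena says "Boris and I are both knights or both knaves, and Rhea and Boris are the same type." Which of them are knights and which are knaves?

Boris is a knight, Jing is a knight, Rhea is a knave, Jorah is a knave, and Lena is a knave.

Since Boris is a knight, "Jorah is a knave" needs to be true, which holds.
Jing is a knight, so "Rhea and Jorah are both knights or both knaves" must be true — and it is.
Rhea is a knave, and the claim "at most 0 of us are knaves" is indeed False.
Since Jorah is a knave, "Rhea and Boris are both knaves" needs to be False, which holds.
Lena is a knave; "Boris and I are both knights or both knaves, and Rhea and Boris are the same type" is False, as required.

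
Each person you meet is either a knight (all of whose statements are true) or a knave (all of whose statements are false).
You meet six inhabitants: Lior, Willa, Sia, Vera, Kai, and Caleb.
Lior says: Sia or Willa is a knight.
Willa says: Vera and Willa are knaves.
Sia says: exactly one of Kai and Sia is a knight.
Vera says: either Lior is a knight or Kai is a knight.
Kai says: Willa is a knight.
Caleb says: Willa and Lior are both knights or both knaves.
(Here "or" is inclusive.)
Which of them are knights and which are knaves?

Lior is a knight, Willa is a knave, Sia is a knight, Vera is a knight, Kai is a knave, and Caleb is a knave.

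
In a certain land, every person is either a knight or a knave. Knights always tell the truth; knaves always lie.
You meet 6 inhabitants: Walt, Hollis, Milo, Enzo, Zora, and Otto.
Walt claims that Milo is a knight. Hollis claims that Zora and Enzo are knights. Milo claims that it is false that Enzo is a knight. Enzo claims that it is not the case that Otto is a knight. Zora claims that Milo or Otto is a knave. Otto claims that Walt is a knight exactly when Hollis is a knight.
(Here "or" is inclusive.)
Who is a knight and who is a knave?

Walt is a knave, so "Milo is a knight" must be false — and it is.
Since Hollis is a knight, "Zora and Enzo are knights" needs to be True, which holds.
Since Milo is a knave, "it is false that Enzo is a knight" needs to be false, which holds.
As a knight, Enzo's statement "it is not the case that Otto is a knight" should be True; it is.
As a knight, Zora's statement "Milo or Otto is a knave" should be True; it is.
Otto is a knave, and the claim "Walt is a knight exactly when Hollis is a knight" is indeed false.

Walt is a knave, Hollis is a knight, Milo is a knave, Enzo is a knight, Zora is a knight, and Otto is a knave.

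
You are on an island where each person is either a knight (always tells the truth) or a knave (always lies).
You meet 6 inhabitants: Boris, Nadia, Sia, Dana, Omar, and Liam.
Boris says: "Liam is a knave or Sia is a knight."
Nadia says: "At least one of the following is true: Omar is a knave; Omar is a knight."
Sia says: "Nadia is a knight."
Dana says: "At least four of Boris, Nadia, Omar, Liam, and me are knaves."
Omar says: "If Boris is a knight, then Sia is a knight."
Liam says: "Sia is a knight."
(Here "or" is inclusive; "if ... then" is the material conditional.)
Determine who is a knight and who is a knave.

As a knight, Boris's statement "Liam is a knave or Sia is a knight" should be True; it is.
As a knight, Nadia's statement "at least one of the following is true: Omar is a knave; Omar is a knight" should be True; it is.
Sia (knight): "Nadia is a knight" — True. ✓
Since Dana is a knave, "at least four of Boris, Nadia, Omar, Liam, and me are knaves" needs to be False, which holds.
Omar is a knight, and the claim "if Boris is a knight, then Sia is a knight" is indeed True.
Liam is a knight, so "Sia is a knight" must be True — and it is.

Boris is a knight, Nadia is a knight, Sia is a knight, Dana is a knave, Omar is a knight, and Liam is a knight.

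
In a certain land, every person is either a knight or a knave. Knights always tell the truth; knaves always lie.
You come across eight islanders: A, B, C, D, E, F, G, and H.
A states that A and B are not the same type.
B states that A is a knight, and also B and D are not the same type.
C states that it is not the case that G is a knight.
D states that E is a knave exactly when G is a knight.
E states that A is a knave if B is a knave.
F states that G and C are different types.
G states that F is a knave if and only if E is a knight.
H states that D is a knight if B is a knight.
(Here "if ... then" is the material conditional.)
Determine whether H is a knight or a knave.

H is a knight.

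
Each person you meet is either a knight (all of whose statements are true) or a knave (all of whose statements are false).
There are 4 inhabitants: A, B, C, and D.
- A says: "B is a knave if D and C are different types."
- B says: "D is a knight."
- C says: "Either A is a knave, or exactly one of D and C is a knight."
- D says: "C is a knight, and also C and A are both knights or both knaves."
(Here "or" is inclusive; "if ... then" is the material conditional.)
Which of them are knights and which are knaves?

A is a knight, B is a knave, C is a knave, and D is a knave.

A (knight): "B is a knave if D and C are different types" — True. ✓
B is a knave, so "D is a knight" must be false — and it is.
C (knave): "either A is a knave, or exactly one of D and C is a knight" — false. ✓
Since D is a knave, "C is a knight, and also C and A are both knights or both knaves" needs to be false, which holds.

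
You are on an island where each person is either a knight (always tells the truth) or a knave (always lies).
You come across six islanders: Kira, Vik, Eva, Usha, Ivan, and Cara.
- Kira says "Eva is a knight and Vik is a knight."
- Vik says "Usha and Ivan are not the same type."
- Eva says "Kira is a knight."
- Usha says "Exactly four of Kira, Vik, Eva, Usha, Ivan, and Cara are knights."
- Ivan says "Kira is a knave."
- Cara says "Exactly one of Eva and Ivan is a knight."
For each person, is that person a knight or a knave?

Kira is a knave, Vik is a knight, Eva is a knave, Usha is a knave, Ivan is a knight, and Cara is a knight.

Kira is a knave, and the claim "Eva is a knight and Vik is a knight" is indeed false.
Vik (knight): "Usha and Ivan are not the same type" — True. ✓
Eva is a knave, so "Kira is a knight" must be false — and it is.
Usha is a knave, and the claim "exactly four of Kira, Vik, Eva, Usha, Ivan, and Cara are knights" is indeed false.
Since Ivan is a knight, "Kira is a knave" needs to be True, which holds.
Cara (knight): "exactly one of Eva and Ivan is a knight" — True. ✓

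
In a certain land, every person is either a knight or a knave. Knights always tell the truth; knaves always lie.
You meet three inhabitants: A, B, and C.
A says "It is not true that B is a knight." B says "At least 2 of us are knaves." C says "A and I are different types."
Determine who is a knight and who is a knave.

A is a knave; "it is not true that B is a knight" is False, as required.
B is a knight; "at least 2 of us are knaves" is True, as required.
C is a knave; "A and I are different types" is False, as required.

Knights: B. Knaves: A and C.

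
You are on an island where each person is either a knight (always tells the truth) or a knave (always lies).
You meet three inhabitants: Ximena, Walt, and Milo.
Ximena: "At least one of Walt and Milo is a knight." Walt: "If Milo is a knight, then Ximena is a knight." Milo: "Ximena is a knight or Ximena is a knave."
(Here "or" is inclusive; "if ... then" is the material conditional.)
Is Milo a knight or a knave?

Consistent assignments: {Ximena=knight, Walt=knight, Milo=knight}
In every consistent assignment, Milo is a knight.

Milo is a knight.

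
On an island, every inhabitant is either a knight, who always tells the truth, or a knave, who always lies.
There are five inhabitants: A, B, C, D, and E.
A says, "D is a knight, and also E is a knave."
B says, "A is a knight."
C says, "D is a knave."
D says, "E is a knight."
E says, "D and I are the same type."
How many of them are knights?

2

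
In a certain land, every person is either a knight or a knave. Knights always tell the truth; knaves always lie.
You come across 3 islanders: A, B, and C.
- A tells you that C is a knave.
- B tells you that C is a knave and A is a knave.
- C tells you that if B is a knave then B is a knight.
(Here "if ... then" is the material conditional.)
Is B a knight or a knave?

B is a knave.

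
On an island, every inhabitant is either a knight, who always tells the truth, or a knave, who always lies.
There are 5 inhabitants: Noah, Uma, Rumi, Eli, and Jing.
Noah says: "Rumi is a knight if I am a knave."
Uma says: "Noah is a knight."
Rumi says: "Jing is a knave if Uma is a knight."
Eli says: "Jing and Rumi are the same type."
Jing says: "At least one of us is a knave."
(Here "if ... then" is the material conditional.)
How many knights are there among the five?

3

The unique consistent assignment is Noah=knight, Uma=knight, Rumi=knave, Eli=knave, Jing=knight.
That has 3 knights.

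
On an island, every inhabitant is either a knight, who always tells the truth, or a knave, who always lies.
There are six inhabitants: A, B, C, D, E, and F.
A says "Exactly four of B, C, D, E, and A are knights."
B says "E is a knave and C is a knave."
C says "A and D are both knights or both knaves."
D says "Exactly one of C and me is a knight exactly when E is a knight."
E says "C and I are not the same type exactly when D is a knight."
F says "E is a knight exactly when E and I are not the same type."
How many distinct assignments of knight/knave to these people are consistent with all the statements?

0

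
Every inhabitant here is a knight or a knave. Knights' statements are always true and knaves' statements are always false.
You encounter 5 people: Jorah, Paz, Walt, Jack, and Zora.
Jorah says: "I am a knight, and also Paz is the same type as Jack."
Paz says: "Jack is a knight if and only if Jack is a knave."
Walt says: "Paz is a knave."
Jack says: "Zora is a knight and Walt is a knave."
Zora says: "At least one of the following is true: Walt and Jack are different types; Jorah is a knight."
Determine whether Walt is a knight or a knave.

Walt is a knight.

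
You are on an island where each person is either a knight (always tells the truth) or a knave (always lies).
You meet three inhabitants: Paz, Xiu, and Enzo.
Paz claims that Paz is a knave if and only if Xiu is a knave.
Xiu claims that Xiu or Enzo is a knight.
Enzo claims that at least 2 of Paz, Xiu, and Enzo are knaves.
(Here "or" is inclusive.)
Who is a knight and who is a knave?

Knights: Paz and Xiu. Knaves: Enzo.

Paz (knight): "Paz is a knave if and only if Xiu is a knave" — True. ✓
Since Xiu is a knight, "Xiu or Enzo is a knight" needs to be True, which holds.
Enzo is a knave, and the claim "at least 2 of Paz, Xiu, and Enzo are knaves" is indeed false.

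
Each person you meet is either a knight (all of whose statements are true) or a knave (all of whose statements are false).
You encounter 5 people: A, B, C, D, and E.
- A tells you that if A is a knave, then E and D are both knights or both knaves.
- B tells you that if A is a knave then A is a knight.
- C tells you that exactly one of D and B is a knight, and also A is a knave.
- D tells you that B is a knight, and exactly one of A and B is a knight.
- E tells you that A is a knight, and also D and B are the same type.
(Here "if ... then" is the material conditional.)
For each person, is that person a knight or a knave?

A is a knight, B is a knight, C is a knave, D is a knave, and E is a knave.

Suppose A is a knave. Then A's statement "if A is a knave, then E and D are both knights or both knaves" would have to be false. Checking the 16 ways to assign the others, none is consistent with every speaker.
(For instance, with B=knight, C=knave, D=knave, E=knave, A's claim "if A is a knave, then E and D are both knights or both knaves" comes out true where it would need to be false.)
So A must be a knight, making "if A is a knave, then E and D are both knights or both knaves" true. Taking A=knight, B=knight, C=knave, D=knave, E=knave, each remaining statement checks out:
  B (knight): "if A is a knave then A is a knight" — true. ✓
  C (knave): "exactly one of D and B is a knight, and also A is a knave" — false. ✓
  D (knave): "B is a knight, and exactly one of A and B is a knight" — false. ✓
  E (knave): "A is a knight, and also D and B are the same type" — false. ✓
This is the unique consistent assignment.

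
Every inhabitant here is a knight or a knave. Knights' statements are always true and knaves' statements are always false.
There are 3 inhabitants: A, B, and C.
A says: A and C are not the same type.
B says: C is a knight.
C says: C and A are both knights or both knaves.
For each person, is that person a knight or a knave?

Knights: A. Knaves: B and C.

A is a knight; "A and C are not the same type" is True, as required.
B (knave): "C is a knight" — false. ✓
C (knave): "C and A are both knights or both knaves" — false. ✓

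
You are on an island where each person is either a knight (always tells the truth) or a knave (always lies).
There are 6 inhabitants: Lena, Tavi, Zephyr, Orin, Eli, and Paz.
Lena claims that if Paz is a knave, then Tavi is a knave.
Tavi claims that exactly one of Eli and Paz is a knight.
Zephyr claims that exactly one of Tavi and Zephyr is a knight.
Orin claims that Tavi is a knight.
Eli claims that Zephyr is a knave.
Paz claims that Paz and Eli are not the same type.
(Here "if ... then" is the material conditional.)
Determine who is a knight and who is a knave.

Lena is a knight, Tavi is a knave, Zephyr is a knight, Orin is a knave, Eli is a knave, and Paz is a knave.

Lena is a knight, and the claim "if Paz is a knave, then Tavi is a knave" is indeed True.
Tavi is a knave, so "exactly one of Eli and Paz is a knight" must be False — and it is.
Since Zephyr is a knight, "exactly one of Tavi and Zephyr is a knight" needs to be True, which holds.
As a knave, Orin's statement "Tavi is a knight" should be False; it is.
Eli (knave): "Zephyr is a knave" — False. ✓
Since Paz is a knave, "Paz and Eli are not the same type" needs to be False, which holds.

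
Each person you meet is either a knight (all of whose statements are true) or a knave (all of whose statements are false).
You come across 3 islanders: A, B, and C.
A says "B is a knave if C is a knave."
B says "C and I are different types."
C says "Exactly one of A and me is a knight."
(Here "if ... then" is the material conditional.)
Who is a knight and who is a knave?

A is a knave, and the claim "B is a knave if C is a knave" is indeed False.
B is a knight; "C and I are different types" is true, as required.
C (knave): "exactly one of A and me is a knight" — False. ✓

Knights: B. Knaves: A and C.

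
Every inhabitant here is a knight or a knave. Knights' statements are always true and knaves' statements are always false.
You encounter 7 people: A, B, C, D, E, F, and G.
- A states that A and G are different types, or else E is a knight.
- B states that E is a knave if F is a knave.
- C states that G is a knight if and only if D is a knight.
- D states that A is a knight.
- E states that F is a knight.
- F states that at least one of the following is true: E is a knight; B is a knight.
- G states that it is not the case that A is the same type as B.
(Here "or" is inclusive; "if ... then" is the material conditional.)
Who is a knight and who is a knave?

A is a knight, B is a knight, C is a knave, D is a knight, E is a knight, F is a knight, and G is a knave.

A (knight): "A and G are different types, or else E is a knight" — True. ✓
B is a knight; "E is a knave if F is a knave" is True, as required.
As a knave, C's statement "G is a knight if and only if D is a knight" should be false; it is.
D is a knight, and the claim "A is a knight" is indeed True.
As a knight, E's statement "F is a knight" should be True; it is.
F is a knight, so "at least one of the following is true: E is a knight; B is a knight" must be True — and it is.
As a knave, G's statement "it is not the case that A is the same type as B" should be false; it is.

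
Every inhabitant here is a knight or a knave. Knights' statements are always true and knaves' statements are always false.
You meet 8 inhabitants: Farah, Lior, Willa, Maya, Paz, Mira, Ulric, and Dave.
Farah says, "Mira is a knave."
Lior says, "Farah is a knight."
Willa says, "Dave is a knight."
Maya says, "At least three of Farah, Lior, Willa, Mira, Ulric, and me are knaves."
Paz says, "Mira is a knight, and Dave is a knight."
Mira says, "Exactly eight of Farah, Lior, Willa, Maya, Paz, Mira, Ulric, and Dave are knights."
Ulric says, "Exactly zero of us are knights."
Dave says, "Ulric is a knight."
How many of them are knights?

3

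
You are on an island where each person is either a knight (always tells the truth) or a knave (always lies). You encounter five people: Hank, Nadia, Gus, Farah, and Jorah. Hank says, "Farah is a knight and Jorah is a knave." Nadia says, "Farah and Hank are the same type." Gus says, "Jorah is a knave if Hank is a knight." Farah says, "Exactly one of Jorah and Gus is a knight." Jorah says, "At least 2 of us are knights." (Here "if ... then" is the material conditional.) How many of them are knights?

The unique consistent assignment is Hank=knave, Nadia=knight, Gus=knight, Farah=knave, Jorah=knight.
That has 3 knights.

3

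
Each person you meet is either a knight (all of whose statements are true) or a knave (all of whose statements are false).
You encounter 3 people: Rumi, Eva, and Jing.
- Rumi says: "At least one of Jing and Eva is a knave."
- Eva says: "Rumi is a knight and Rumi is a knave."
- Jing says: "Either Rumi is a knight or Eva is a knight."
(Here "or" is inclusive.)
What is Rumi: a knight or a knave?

Rumi is a knight.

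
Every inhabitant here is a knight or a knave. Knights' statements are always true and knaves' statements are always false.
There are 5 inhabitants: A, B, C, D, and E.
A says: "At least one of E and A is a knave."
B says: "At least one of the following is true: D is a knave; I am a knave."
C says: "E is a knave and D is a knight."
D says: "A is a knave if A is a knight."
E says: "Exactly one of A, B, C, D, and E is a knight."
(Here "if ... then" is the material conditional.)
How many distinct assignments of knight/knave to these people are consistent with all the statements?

1

Consistent assignments:
  A=knight, B=knight, C=knave, D=knave, E=knave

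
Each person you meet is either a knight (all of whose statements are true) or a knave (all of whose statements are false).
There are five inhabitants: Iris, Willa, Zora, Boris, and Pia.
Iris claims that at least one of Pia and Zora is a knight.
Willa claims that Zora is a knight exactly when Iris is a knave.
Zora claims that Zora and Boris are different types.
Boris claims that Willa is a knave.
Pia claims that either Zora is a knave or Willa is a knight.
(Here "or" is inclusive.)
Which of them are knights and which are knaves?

Suppose Iris is a knave. Then Iris's statement "at least one of Pia and Zora is a knight" would have to be false. Checking the 16 ways to assign the others, none is consistent with every speaker.
(For instance, with Willa=knight, Zora=knave, Boris=knave, Pia=knight, Iris's claim "at least one of Pia and Zora is a knight" comes out true where it would need to be false.)
So Iris must be a knight, making "at least one of Pia and Zora is a knight" true. Taking Iris=knight, Willa=knight, Zora=knave, Boris=knave, Pia=knight, each remaining statement checks out:
  Willa (knight): "Zora is a knight exactly when Iris is a knave" — true. ✓
  Zora (knave): "Zora and Boris are different types" — false. ✓
  Boris (knave): "Willa is a knave" — false. ✓
  Pia (knight): "either Zora is a knave or Willa is a knight" — true. ✓
This is the unique consistent assignment.

Iris is a knight, Willa is a knight, Zora is a knave, Boris is a knave, and Pia is a knight.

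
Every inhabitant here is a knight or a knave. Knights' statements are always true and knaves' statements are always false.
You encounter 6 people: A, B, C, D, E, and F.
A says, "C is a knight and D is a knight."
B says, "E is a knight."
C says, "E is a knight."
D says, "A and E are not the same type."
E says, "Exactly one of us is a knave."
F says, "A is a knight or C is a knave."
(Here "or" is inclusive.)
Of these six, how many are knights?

1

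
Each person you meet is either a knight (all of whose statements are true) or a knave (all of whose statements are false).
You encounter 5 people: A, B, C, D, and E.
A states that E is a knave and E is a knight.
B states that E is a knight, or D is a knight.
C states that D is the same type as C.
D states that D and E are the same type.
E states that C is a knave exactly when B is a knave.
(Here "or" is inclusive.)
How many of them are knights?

The unique consistent assignment is A=knave, B=knight, C=knight, D=knight, E=knight.
That has 4 knights.

4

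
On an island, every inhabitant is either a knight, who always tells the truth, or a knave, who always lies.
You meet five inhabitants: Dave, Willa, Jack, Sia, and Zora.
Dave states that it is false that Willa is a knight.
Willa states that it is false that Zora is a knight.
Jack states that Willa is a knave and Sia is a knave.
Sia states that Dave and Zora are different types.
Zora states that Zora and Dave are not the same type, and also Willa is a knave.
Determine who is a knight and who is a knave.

Suppose Dave is a knight. Then Dave's statement "it is false that Willa is a knight" would have to be true. Checking the 16 ways to assign the others, none is consistent with every speaker.
(For instance, with Willa=knight, Jack=knave, Sia=knave, Zora=knave, Dave's claim "it is false that Willa is a knight" comes out false where it would need to be true.)
So Dave must be a knave, making "it is false that Willa is a knight" false. Taking Dave=knave, Willa=knight, Jack=knave, Sia=knave, Zora=knave, each remaining statement checks out:
  Willa (knight): "it is false that Zora is a knight" — true. ✓
  Jack (knave): "Willa is a knave and Sia is a knave" — false. ✓
  Sia (knave): "Dave and Zora are different types" — false. ✓
  Zora (knave): "Zora and Dave are not the same type, and also Willa is a knave" — false. ✓
This is the unique consistent assignment.

Dave is a knave, Willa is a knight, Jack is a knave, Sia is a knave, and Zora is a knave.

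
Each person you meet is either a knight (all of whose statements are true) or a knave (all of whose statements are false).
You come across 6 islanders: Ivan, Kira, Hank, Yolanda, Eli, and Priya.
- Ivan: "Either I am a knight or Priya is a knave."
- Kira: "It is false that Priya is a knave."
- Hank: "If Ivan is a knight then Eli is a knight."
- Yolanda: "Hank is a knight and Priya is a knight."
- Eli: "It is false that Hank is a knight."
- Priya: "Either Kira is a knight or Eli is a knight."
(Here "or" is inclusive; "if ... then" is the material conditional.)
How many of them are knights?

4

The unique consistent assignment is Ivan=knave, Kira=knight, Hank=knight, Yolanda=knight, Eli=knave, Priya=knight.
That has 4 knights.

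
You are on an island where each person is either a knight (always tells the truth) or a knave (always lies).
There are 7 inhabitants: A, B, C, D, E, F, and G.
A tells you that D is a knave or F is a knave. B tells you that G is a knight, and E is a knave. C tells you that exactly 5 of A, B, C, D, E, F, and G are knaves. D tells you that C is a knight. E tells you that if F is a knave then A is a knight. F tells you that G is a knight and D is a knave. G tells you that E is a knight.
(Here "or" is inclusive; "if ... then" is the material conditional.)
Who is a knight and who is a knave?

A is a knight; "D is a knave or F is a knave" is true, as required.
As a knave, B's statement "G is a knight, and E is a knave" should be false; it is.
C is a knave; "exactly 5 of A, B, C, D, E, F, and G are knaves" is false, as required.
D is a knave, so "C is a knight" must be false — and it is.
E is a knight, so "if F is a knave then A is a knight" must be true — and it is.
F is a knight, so "G is a knight and D is a knave" must be true — and it is.
G is a knight, and the claim "E is a knight" is indeed true.

A is a knight, B is a knave, C is a knave, D is a knave, E is a knight, F is a knight, and G is a knight.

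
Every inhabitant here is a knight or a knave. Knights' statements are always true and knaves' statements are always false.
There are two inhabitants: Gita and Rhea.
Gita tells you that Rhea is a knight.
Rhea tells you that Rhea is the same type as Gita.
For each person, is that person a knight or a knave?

Gita is a knight and Rhea is a knight.

Suppose Gita is a knave. Then Gita's statement "Rhea is a knight" would have to be false. Checking the 2 ways to assign the others, none is consistent with every speaker.
(For instance, with Rhea=knight, Gita's claim "Rhea is a knight" comes out true where it would need to be false.)
So Gita must be a knight, making "Rhea is a knight" true. Taking Gita=knight, Rhea=knight, each remaining statement checks out:
  Rhea (knight): "Rhea is the same type as Gita" — true. ✓
This is the unique consistent assignment.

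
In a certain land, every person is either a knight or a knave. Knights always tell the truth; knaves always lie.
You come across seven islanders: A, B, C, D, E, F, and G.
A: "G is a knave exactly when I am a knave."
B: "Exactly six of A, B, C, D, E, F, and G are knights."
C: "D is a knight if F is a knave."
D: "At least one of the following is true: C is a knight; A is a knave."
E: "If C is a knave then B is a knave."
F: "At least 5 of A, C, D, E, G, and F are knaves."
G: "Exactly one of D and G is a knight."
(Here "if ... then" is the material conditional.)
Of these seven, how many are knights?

3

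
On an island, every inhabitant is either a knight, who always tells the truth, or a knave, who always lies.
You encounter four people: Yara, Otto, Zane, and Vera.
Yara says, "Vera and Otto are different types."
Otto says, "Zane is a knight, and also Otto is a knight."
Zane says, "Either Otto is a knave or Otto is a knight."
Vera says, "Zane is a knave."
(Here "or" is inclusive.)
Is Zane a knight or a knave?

Consistent assignments: {Yara=knight, Otto=knight, Zane=knight, Vera=knave}; {Yara=knave, Otto=knave, Zane=knight, Vera=knave}
In every consistent assignment, Zane is a knight.

Zane is a knight.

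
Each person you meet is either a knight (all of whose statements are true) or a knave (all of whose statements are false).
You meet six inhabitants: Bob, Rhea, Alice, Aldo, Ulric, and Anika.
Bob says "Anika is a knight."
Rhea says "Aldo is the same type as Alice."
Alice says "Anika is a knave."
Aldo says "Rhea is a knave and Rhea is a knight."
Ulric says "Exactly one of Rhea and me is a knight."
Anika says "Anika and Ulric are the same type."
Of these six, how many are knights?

The unique consistent assignment is Bob=knave, Rhea=knave, Alice=knight, Aldo=knave, Ulric=knight, Anika=knave.
That has 2 knights.

2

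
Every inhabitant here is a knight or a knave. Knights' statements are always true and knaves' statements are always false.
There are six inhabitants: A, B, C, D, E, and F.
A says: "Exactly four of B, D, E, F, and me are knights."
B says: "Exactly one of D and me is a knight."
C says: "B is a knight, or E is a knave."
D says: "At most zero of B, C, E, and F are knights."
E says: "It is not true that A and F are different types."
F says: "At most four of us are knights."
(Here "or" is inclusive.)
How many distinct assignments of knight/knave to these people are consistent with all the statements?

2

Consistent assignments:
  A=knave, B=knight, C=knight, D=knave, E=knave, F=knight
  A=knave, B=knave, C=knight, D=knave, E=knave, F=knight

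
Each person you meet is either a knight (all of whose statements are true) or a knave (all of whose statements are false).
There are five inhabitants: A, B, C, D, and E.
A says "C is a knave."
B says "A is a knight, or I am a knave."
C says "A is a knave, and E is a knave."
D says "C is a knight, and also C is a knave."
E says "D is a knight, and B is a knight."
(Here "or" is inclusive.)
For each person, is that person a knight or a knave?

A is a knight, so "C is a knave" must be True — and it is.
Since B is a knight, "A is a knight, or I am a knave" needs to be True, which holds.
C is a knave; "A is a knave, and E is a knave" is false, as required.
D is a knave; "C is a knight, and also C is a knave" is false, as required.
E is a knave, and the claim "D is a knight, and B is a knight" is indeed false.

A is a knight, B is a knight, C is a knave, D is a knave, and E is a knave.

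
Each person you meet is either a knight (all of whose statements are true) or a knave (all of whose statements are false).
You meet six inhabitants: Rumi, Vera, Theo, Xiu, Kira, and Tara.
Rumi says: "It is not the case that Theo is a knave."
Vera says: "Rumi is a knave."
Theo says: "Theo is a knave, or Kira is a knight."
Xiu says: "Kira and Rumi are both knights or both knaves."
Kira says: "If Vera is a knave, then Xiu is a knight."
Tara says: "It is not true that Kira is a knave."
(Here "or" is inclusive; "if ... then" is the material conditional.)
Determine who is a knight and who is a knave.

Knights: Rumi, Theo, Xiu, Kira, and Tara. Knaves: Vera.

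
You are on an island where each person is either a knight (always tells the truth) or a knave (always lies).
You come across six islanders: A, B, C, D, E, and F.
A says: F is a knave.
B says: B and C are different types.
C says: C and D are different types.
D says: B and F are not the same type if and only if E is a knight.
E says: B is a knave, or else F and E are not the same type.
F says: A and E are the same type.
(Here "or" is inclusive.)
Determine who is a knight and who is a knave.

A is a knight, so "F is a knave" must be True — and it is.
B is a knight, and the claim "B and C are different types" is indeed True.
As a knave, C's statement "C and D are different types" should be False; it is.
As a knave, D's statement "B and F are not the same type if and only if E is a knight" should be False; it is.
Since E is a knave, "B is a knave, or else F and E are not the same type" needs to be False, which holds.
F is a knave, so "A and E are the same type" must be False — and it is.

A is a knight, B is a knight, C is a knave, D is a knave, E is a knave, and F is a knave.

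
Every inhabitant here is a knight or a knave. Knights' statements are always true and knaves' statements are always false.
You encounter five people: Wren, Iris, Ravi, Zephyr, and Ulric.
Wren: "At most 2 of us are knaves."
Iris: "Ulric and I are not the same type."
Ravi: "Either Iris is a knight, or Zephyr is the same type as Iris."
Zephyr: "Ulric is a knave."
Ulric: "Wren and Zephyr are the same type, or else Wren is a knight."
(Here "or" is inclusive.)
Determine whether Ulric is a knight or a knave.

Ulric is a knave.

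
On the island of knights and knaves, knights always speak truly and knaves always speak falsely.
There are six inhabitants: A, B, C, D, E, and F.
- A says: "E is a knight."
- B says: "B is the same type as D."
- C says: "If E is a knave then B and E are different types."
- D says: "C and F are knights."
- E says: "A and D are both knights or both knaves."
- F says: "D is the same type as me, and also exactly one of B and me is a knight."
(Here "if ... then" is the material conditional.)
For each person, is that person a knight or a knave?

A is a knight, and the claim "E is a knight" is indeed True.
B is a knave, so "B is the same type as D" must be False — and it is.
Since C is a knight, "if E is a knave then B and E are different types" needs to be True, which holds.
As a knight, D's statement "C and F are knights" should be True; it is.
As a knight, E's statement "A and D are both knights or both knaves" should be True; it is.
F is a knight; "D is the same type as me, and also exactly one of B and me is a knight" is True, as required.

A is a knight, B is a knave, C is a knight, D is a knight, E is a knight, and F is a knight.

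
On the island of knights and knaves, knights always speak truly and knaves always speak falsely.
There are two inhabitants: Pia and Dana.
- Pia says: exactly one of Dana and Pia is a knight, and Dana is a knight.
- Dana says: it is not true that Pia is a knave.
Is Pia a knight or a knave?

Pia is a knave.

Consistent assignments: {Pia=knave, Dana=knave}
In every consistent assignment, Pia is a knave.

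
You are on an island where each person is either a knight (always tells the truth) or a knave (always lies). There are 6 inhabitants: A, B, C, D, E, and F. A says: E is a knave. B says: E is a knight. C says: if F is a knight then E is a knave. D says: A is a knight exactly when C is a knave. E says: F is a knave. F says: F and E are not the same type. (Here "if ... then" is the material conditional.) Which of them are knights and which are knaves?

A is a knight, B is a knave, C is a knight, D is a knave, E is a knave, and F is a knight.

Since A is a knight, "E is a knave" needs to be True, which holds.
As a knave, B's statement "E is a knight" should be false; it is.
C (knight): "if F is a knight then E is a knave" — True. ✓
Since D is a knave, "A is a knight exactly when C is a knave" needs to be false, which holds.
E is a knave; "F is a knave" is false, as required.
F is a knight, so "F and E are not the same type" must be True — and it is.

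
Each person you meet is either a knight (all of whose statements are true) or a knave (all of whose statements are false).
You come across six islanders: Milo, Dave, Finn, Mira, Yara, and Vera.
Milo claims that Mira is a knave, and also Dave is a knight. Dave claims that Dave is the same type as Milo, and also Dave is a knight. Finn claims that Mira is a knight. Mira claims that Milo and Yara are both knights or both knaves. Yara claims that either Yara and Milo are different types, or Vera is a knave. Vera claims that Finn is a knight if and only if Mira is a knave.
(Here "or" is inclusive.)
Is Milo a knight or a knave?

Milo is a knave.

Consistent assignments: {Milo=knave, Dave=knave, Finn=knave, Mira=knave, Yara=knight, Vera=knave}
In every consistent assignment, Milo is a knave.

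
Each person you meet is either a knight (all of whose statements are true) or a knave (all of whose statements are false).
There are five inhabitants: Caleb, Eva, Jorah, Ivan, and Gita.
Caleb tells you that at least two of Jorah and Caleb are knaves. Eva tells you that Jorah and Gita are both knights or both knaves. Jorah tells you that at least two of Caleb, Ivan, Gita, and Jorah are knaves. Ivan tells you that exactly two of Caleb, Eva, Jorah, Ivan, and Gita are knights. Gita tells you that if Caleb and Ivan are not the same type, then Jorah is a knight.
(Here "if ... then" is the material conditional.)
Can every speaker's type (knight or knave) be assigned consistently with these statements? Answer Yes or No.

Yes

One consistent assignment: Caleb=knave, Eva=knight, Jorah=knight, Ivan=knave, Gita=knight.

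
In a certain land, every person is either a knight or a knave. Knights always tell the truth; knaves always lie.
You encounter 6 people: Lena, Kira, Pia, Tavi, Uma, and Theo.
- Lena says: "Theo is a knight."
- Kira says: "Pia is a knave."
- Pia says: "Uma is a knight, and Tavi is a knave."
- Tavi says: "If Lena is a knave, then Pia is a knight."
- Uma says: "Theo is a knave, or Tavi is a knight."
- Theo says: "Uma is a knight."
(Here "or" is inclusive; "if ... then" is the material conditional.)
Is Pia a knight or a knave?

Pia is a knave.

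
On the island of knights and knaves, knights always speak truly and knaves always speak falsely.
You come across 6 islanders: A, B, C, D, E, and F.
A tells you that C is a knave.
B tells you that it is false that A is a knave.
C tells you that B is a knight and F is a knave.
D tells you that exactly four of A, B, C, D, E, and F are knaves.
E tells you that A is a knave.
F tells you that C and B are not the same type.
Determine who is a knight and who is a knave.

A is a knight, B is a knight, C is a knave, D is a knave, E is a knave, and F is a knight.

A is a knight; "C is a knave" is true, as required.
B is a knight; "it is false that A is a knave" is true, as required.
C is a knave, so "B is a knight and F is a knave" must be False — and it is.
As a knave, D's statement "exactly four of A, B, C, D, E, and F are knaves" should be False; it is.
E is a knave; "A is a knave" is False, as required.
F (knight): "C and B are not the same type" — true. ✓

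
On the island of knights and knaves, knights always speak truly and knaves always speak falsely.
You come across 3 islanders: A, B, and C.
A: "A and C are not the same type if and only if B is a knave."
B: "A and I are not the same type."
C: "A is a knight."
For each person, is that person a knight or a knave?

Suppose A is a knight. Then A's statement "A and C are not the same type if and only if B is a knave" would have to be true. Checking the 4 ways to assign the others, none is consistent with every speaker.
(For instance, with B=knave, C=knave, B's claim "A and I are not the same type" comes out true where it would need to be false.)
So A must be a knave, making "A and C are not the same type if and only if B is a knave" false. Taking A=knave, B=knave, C=knave, each remaining statement checks out:
  B (knave): "A and I are not the same type" — false. ✓
  C (knave): "A is a knight" — false. ✓
This is the unique consistent assignment.

A is a knave, B is a knave, and C is a knave.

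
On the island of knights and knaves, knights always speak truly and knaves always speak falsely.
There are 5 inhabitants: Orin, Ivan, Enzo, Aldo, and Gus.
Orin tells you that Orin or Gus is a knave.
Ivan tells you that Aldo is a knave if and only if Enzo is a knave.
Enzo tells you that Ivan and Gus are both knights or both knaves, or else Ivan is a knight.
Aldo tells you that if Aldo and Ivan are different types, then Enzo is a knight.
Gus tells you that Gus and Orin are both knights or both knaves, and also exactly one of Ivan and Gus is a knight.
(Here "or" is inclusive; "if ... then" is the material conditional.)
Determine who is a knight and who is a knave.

Since Orin is a knight, "Orin or Gus is a knave" needs to be true, which holds.
Ivan is a knight, so "Aldo is a knave if and only if Enzo is a knave" must be true — and it is.
Enzo (knight): "Ivan and Gus are both knights or both knaves, or else Ivan is a knight" — true. ✓
Aldo is a knight, so "if Aldo and Ivan are different types, then Enzo is a knight" must be true — and it is.
Since Gus is a knave, "Gus and Orin are both knights or both knaves, and also exactly one of Ivan and Gus is a knight" needs to be false, which holds.

Orin is a knight, Ivan is a knight, Enzo is a knight, Aldo is a knight, and Gus is a knave.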